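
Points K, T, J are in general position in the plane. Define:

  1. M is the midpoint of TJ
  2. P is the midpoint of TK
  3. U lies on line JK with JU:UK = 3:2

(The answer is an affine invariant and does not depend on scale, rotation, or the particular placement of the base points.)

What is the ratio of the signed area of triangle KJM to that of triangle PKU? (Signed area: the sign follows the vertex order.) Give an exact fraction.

Work in coordinates with K = (0, 0), T = (1, 0), J = (0, 1).
1. M is the midpoint of TJ ⇒ M = (1/2, 1/2)
2. P is the midpoint of TK ⇒ P = (1/2, 0)
3. U lies on line JK with JU:UK = 3:2 ⇒ U = (0, 2/5)
2·[KJM] = -1/2, 2·[PKU] = -1/5
[KJM]:[PKU] = -1/2:-1/5 = 5/2

[KJM]:[PKU] = 5/2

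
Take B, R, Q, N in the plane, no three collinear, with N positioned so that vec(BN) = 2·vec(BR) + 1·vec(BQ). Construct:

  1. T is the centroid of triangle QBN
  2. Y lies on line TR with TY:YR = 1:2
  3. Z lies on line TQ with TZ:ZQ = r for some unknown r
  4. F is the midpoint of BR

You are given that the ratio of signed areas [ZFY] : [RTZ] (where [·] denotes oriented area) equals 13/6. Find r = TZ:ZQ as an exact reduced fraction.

Work in coordinates with B = (0, 0), R = (1, 0), Q = (0, 1), N = (2, 1).
1. T is the centroid of triangle QBN ⇒ T = (2/3, 2/3)
2. Y lies on line TR with TY:YR = 1:2 ⇒ Y = (7/9, 4/9)
3. With TZ:ZQ = r, write λ = r/(r+1) so Z = T + λ·(Q−T); Z is affine-linear in λ
4. F is the midpoint of BR ⇒ F = (1/2, 0)
Every point depending on Z is an affine combination of Z and λ-independent points, so each such coordinate is linear in λ; the λ² term in each signed area is a multiple of (Q−T)×(Q−T) = 0, so 2·[ZFY] and 2·[RTZ] are each linear in λ. Evaluating at λ=0 and λ=1:
  2·[ZFY] = 7/18·λ + 1/9,   2·[RTZ] = 1/3·λ
So [ZFY]:[RTZ] = (7/18·λ + 1/9) / (1/3·λ). Setting this equal to 13/6:
  7/18·λ + 1/9 = 13/6·(1/3·λ)  ⇒  λ = 1/3
Then r = λ/(1−λ) = (1/3)/(2/3) = 1/2. Check: with r = 1/2, Z = (4/9, 7/9) and [ZFY]:[RTZ] = 13/6 as required.

r = 1/2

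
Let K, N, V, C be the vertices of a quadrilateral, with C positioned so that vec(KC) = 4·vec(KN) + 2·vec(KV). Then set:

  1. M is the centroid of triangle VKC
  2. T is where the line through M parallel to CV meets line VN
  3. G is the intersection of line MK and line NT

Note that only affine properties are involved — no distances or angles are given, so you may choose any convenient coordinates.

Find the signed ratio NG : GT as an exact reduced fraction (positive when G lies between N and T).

NG:GT = 45/32

Choose coordinates K = (0, 0), N = (1, 0), V = (0, 1), C = (4, 2).
1. M is the centroid of triangle VKC ⇒ M = (4/3, 1)
2. T is where the line through M parallel to CV meets line VN ⇒ T = (4/15, 11/15)
3. G is the intersection of line MK and line NT ⇒ G = (4/7, 3/7)
G = N + t·(T−N) with t = 45/77, so NG:GT = t:(1−t) = 45/77:32/77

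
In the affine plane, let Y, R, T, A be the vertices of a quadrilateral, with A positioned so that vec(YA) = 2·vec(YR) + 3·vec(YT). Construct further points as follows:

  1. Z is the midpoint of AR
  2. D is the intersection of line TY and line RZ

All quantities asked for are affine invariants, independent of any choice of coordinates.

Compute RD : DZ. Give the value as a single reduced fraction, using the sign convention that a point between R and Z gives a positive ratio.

RD:DZ = -2/3

Choose coordinates Y = (0, 0), R = (1, 0), T = (0, 1), A = (2, 3).
1. Z is the midpoint of AR ⇒ Z = (3/2, 3/2)
2. D is the intersection of line TY and line RZ ⇒ D = (0, -3)
D = R + t·(Z−R) with t = -2, so RD:DZ = t:(1−t) = -2:3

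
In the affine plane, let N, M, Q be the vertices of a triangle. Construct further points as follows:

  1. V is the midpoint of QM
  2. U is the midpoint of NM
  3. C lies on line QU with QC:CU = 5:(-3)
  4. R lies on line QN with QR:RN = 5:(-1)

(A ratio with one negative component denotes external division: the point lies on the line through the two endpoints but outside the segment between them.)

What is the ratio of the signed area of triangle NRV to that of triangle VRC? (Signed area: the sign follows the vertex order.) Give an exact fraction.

[NRV]:[VRC] = 2/25

Choose coordinates N = (0, 0), M = (1, 0), Q = (0, 1).
1. V is the midpoint of QM ⇒ V = (1/2, 1/2)
2. U is the midpoint of NM ⇒ U = (1/2, 0)
3. C lies on line QU with QC:CU = 5:(-3) ⇒ C = (5/4, -3/2)
4. R lies on line QN with QR:RN = 5:(-1) ⇒ R = (0, -1/4)
2·[NRV] = 1/8, 2·[VRC] = 25/16
[NRV]:[VRC] = 1/8:25/16 = 2/25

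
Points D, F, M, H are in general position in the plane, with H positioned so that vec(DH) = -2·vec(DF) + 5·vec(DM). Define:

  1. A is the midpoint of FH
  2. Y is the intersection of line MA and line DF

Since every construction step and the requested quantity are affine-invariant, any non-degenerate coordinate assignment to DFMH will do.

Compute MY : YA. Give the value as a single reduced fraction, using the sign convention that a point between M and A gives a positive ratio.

MY:YA = -2/5

Work in coordinates with D = (0, 0), F = (1, 0), M = (0, 1), H = (-2, 5).
1. A is the midpoint of FH ⇒ A = (-1/2, 5/2)
2. Y is the intersection of line MA and line DF ⇒ Y = (1/3, 0)
Y = M + t·(A−M) with t = -2/3, so MY:YA = t:(1−t) = -2/3:5/3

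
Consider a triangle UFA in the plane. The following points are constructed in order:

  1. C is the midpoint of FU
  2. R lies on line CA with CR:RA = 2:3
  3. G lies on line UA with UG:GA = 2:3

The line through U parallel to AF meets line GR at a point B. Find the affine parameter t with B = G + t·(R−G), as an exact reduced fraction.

t = -4/3

Set U = (0, 0), F = (1, 0), A = (0, 1); any affine frame gives the same invariant.
1. C is the midpoint of FU ⇒ C = (1/2, 0)
2. R lies on line CA with CR:RA = 2:3 ⇒ R = (3/10, 2/5)
3. G lies on line UA with UG:GA = 2:3 ⇒ G = (0, 2/5)
through U parallel to AF: direction (1, -1); meets GR at B = (-2/5, 2/5)
B = G + t·(R−G) with t = -4/3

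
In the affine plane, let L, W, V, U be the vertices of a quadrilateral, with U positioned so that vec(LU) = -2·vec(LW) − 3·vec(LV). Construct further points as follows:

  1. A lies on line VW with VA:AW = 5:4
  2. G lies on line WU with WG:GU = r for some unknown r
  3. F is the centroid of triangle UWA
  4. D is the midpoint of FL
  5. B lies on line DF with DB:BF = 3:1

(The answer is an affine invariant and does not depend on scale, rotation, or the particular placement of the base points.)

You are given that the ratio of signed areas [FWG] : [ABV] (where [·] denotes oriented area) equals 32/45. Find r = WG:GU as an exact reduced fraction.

r = 5

Assign L = (0, 0), W = (1, 0), V = (0, 1), U = (-2, -3) — the answer is frame-independent, so this choice is without loss of generality.
1. A lies on line VW with VA:AW = 5:4 ⇒ A = (5/9, 4/9)
2. With WG:GU = r, write λ = r/(r+1) so G = W + λ·(U−W); G is affine-linear in λ
3. F is the centroid of triangle UWA ⇒ F = (-4/27, -23/27)
4. D is the midpoint of FL ⇒ D = (-2/27, -23/54)
5. B lies on line DF with DB:BF = 3:1 ⇒ B = (-7/54, -161/216)
Every point depending on G is an affine combination of G and λ-independent points, so each such coordinate is linear in λ; the λ² term in each signed area is a multiple of (U−W)×(U−W) = 0, so 2·[FWG] and 2·[ABV] are each linear in λ. Evaluating at λ=0 and λ=1:
  2·[FWG] = -8/9·λ,   2·[ABV] = -25/24
So [FWG]:[ABV] = (-8/9·λ) / (-25/24). Setting this equal to 32/45:
  -8/9·λ = 32/45·(-25/24)  ⇒  λ = 5/6
Then r = λ/(1−λ) = (5/6)/(1/6) = 5. Check: with r = 5, G = (-3/2, -5/2) and [FWG]:[ABV] = 32/45 as required.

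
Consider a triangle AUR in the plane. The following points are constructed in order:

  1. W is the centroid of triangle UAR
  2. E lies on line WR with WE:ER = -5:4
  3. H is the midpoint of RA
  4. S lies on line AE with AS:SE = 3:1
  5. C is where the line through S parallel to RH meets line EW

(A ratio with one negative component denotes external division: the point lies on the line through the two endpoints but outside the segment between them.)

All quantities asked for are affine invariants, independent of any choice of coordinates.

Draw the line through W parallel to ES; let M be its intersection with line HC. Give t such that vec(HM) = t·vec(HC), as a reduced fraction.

t = -3

Set A = (0, 0), U = (1, 0), R = (0, 1); any affine frame gives the same invariant.
1. W is the centroid of triangle UAR ⇒ W = (1/3, 1/3)
2. E lies on line WR with WE:ER = -5:4 ⇒ E = (-4/3, 11/3)
3. H is the midpoint of RA ⇒ H = (0, 1/2)
4. S lies on line AE with AS:SE = 3:1 ⇒ S = (-1, 11/4)
5. C is where the line through S parallel to RH meets line EW ⇒ C = (-1, 3)
through W parallel to ES: direction (1/3, -11/12); meets HC at M = (3, -7)
M = H + t·(C−H) with t = -3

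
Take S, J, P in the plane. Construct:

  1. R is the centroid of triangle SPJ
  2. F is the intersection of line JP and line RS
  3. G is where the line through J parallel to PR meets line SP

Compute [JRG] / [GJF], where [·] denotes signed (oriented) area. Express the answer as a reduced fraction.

Assign S = (0, 0), J = (1, 0), P = (0, 1) — the answer is frame-independent, so this choice is without loss of generality.
1. R is the centroid of triangle SPJ ⇒ R = (1/3, 1/3)
2. F is the intersection of line JP and line RS ⇒ F = (1/2, 1/2)
3. G is where the line through J parallel to PR meets line SP ⇒ G = (0, 2)
2·[JRG] = -1, 2·[GJF] = -1/2
[JRG]:[GJF] = -1:-1/2 = 2

[JRG]:[GJF] = 2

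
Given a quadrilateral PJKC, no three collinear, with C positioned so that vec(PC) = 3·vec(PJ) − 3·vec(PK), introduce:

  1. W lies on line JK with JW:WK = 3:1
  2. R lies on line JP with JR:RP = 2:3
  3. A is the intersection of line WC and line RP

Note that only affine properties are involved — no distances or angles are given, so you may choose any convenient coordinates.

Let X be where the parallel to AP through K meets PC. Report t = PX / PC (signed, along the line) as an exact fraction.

t = -1/3

Assign P = (0, 0), J = (1, 0), K = (0, 1), C = (3, -3) — the answer is frame-independent, so this choice is without loss of generality.
1. W lies on line JK with JW:WK = 3:1 ⇒ W = (1/4, 3/4)
2. R lies on line JP with JR:RP = 2:3 ⇒ R = (3/5, 0)
3. A is the intersection of line WC and line RP ⇒ A = (4/5, 0)
through K parallel to AP: direction (-4/5, 0); meets PC at X = (-1, 1)
X = P + t·(C−P) with t = -1/3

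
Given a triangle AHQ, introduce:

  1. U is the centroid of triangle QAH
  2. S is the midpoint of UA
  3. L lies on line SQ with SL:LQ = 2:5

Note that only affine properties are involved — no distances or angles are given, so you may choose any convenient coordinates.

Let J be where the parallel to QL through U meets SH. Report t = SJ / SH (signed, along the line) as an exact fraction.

Set A = (0, 0), H = (1, 0), Q = (0, 1); any affine frame gives the same invariant.
1. U is the centroid of triangle QAH ⇒ U = (1/3, 1/3)
2. S is the midpoint of UA ⇒ S = (1/6, 1/6)
3. L lies on line SQ with SL:LQ = 2:5 ⇒ L = (5/42, 17/42)
through U parallel to QL: direction (5/42, -25/42); meets SH at J = (3/8, 1/8)
J = S + t·(H−S) with t = 1/4

t = 1/4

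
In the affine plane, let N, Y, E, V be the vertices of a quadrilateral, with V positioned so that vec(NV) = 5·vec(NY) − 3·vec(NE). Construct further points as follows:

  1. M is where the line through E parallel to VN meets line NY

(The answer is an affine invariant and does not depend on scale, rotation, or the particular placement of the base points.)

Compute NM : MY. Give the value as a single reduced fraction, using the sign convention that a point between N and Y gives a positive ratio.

NM:MY = -5/2

Choose coordinates N = (0, 0), Y = (1, 0), E = (0, 1), V = (5, -3).
1. M is where the line through E parallel to VN meets line NY ⇒ M = (5/3, 0)
M = N + t·(Y−N) with t = 5/3, so NM:MY = t:(1−t) = 5/3:-2/3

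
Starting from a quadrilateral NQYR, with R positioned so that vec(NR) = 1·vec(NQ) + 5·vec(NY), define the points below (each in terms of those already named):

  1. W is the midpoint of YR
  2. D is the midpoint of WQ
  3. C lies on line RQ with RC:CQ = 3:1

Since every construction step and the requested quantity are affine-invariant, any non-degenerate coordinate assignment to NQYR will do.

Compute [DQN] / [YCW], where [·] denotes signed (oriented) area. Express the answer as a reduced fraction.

Work in coordinates with N = (0, 0), Q = (1, 0), Y = (0, 1), R = (1, 5).
1. W is the midpoint of YR ⇒ W = (1/2, 3)
2. D is the midpoint of WQ ⇒ D = (3/4, 3/2)
3. C lies on line RQ with RC:CQ = 3:1 ⇒ C = (1, 5/4)
2·[DQN] = -3/2, 2·[YCW] = 15/8
[DQN]:[YCW] = -3/2:15/8 = -4/5

[DQN]:[YCW] = -4/5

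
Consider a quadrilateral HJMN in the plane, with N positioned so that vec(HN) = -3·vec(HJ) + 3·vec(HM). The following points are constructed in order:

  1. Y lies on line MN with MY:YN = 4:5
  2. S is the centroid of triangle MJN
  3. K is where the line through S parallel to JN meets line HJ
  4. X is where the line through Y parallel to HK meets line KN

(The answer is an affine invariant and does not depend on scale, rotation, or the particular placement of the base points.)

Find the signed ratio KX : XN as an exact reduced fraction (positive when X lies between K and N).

KX:XN = 17/10

Assign H = (0, 0), J = (1, 0), M = (0, 1), N = (-3, 3) — the answer is frame-independent, so this choice is without loss of generality.
1. Y lies on line MN with MY:YN = 4:5 ⇒ Y = (-4/3, 17/9)
2. S is the centroid of triangle MJN ⇒ S = (-2/3, 4/3)
3. K is where the line through S parallel to JN meets line HJ ⇒ K = (10/9, 0)
4. X is where the line through Y parallel to HK meets line KN ⇒ X = (-359/243, 17/9)
X = K + t·(N−K) with t = 17/27, so KX:XN = t:(1−t) = 17/27:10/27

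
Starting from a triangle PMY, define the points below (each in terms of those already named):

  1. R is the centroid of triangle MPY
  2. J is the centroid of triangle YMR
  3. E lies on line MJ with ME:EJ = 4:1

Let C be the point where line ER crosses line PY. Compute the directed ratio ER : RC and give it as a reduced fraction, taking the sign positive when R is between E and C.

Assign P = (0, 0), M = (1, 0), Y = (0, 1) — the answer is frame-independent, so this choice is without loss of generality.
1. R is the centroid of triangle MPY ⇒ R = (1/3, 1/3)
2. J is the centroid of triangle YMR ⇒ J = (4/9, 4/9)
3. E lies on line MJ with ME:EJ = 4:1 ⇒ E = (5/9, 16/45)
line ER meets PY at C = (0, 3/10)
R = E + t·(C−E) with t = 2/5, so ER:RC = 2/5:3/5

ER:RC = 2/3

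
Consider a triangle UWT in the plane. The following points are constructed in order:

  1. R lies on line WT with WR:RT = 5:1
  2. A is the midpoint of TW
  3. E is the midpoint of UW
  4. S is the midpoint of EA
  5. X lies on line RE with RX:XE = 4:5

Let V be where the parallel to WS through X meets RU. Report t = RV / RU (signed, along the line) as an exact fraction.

t = 32/99

Choose coordinates U = (0, 0), W = (1, 0), T = (0, 1).
1. R lies on line WT with WR:RT = 5:1 ⇒ R = (1/6, 5/6)
2. A is the midpoint of TW ⇒ A = (1/2, 1/2)
3. E is the midpoint of UW ⇒ E = (1/2, 0)
4. S is the midpoint of EA ⇒ S = (1/2, 1/4)
5. X lies on line RE with RX:XE = 4:5 ⇒ X = (17/54, 25/54)
through X parallel to WS: direction (-1/2, 1/4); meets RU at V = (67/594, 335/594)
V = R + t·(U−R) with t = 32/99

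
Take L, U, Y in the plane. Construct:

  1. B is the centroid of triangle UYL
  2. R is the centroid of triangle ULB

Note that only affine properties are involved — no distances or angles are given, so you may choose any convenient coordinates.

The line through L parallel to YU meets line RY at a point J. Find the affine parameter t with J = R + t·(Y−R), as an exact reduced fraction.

Set L = (0, 0), U = (1, 0), Y = (0, 1); any affine frame gives the same invariant.
1. B is the centroid of triangle UYL ⇒ B = (1/3, 1/3)
2. R is the centroid of triangle ULB ⇒ R = (4/9, 1/9)
through L parallel to YU: direction (1, -1); meets RY at J = (1, -1)
J = R + t·(Y−R) with t = -5/4

t = -5/4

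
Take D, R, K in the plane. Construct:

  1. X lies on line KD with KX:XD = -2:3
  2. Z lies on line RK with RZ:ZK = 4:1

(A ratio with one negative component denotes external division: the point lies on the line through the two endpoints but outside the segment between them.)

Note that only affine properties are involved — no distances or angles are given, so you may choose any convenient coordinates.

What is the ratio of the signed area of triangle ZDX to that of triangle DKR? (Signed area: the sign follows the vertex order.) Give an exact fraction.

[ZDX]:[DKR] = 3/5

Work in coordinates with D = (0, 0), R = (1, 0), K = (0, 1).
1. X lies on line KD with KX:XD = -2:3 ⇒ X = (0, 3)
2. Z lies on line RK with RZ:ZK = 4:1 ⇒ Z = (1/5, 4/5)
2·[ZDX] = -3/5, 2·[DKR] = -1
[ZDX]:[DKR] = -3/5:-1 = 3/5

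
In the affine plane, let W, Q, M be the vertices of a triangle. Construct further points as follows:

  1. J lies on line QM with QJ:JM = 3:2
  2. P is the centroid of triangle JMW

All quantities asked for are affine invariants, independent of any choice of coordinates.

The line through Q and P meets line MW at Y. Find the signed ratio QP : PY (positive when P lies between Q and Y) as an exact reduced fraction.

QP:PY = 13/2

Work in coordinates with W = (0, 0), Q = (1, 0), M = (0, 1).
1. J lies on line QM with QJ:JM = 3:2 ⇒ J = (2/5, 3/5)
2. P is the centroid of triangle JMW ⇒ P = (2/15, 8/15)
line QP meets MW at Y = (0, 8/13)
P = Q + t·(Y−Q) with t = 13/15, so QP:PY = 13/15:2/15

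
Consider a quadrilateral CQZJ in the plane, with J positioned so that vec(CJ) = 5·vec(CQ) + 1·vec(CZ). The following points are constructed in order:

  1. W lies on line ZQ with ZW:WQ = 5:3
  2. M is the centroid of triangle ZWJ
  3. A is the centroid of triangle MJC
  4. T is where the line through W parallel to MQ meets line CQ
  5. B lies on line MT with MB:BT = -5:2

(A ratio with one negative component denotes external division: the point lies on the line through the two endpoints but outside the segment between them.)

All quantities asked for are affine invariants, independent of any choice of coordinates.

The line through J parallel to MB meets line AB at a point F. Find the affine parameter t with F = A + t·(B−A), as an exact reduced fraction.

t = -336/149

Choose coordinates C = (0, 0), Q = (1, 0), Z = (0, 1), J = (5, 1).
1. W lies on line ZQ with ZW:WQ = 5:3 ⇒ W = (5/8, 3/8)
2. M is the centroid of triangle ZWJ ⇒ M = (15/8, 19/24)
3. A is the centroid of triangle MJC ⇒ A = (55/24, 43/72)
4. T is where the line through W parallel to MQ meets line CQ ⇒ T = (4/19, 0)
5. B lies on line MT with MB:BT = -5:2 ⇒ B = (-205/228, -19/36)
through J parallel to MB: direction (-1265/456, -95/72); meets AB at F = (644585/67944, 33623/10728)
F = A + t·(B−A) with t = -336/149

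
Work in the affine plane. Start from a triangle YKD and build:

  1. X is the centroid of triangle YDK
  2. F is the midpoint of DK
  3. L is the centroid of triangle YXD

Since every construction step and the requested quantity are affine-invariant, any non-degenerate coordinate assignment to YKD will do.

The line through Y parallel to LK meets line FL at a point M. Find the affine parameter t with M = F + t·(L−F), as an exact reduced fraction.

Assign Y = (0, 0), K = (1, 0), D = (0, 1) — the answer is frame-independent, so this choice is without loss of generality.
1. X is the centroid of triangle YDK ⇒ X = (1/3, 1/3)
2. F is the midpoint of DK ⇒ F = (1/2, 1/2)
3. L is the centroid of triangle YXD ⇒ L = (1/9, 4/9)
through Y parallel to LK: direction (8/9, -4/9); meets FL at M = (-2/3, 1/3)
M = F + t·(L−F) with t = 3

t = 3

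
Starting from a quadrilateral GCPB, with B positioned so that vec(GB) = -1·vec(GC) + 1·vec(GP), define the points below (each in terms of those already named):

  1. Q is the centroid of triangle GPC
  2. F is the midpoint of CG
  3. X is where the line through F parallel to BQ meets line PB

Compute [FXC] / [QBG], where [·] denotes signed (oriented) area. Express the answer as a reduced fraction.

[FXC]:[QBG] = -3/4

Assign G = (0, 0), C = (1, 0), P = (0, 1), B = (-1, 1) — the answer is frame-independent, so this choice is without loss of generality.
1. Q is the centroid of triangle GPC ⇒ Q = (1/3, 1/3)
2. F is the midpoint of CG ⇒ F = (1/2, 0)
3. X is where the line through F parallel to BQ meets line PB ⇒ X = (-3/2, 1)
2·[FXC] = -1/2, 2·[QBG] = 2/3
[FXC]:[QBG] = -1/2:2/3 = -3/4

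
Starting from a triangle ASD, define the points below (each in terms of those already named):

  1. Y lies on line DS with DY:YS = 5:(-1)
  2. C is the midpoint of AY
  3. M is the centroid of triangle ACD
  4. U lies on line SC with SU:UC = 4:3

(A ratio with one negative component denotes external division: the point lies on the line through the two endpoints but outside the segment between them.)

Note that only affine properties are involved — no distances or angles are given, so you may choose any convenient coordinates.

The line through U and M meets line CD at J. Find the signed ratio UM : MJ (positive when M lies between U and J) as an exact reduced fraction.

Work in coordinates with A = (0, 0), S = (1, 0), D = (0, 1).
1. Y lies on line DS with DY:YS = 5:(-1) ⇒ Y = (5/4, -1/4)
2. C is the midpoint of AY ⇒ C = (5/8, -1/8)
3. M is the centroid of triangle ACD ⇒ M = (5/24, 7/24)
4. U lies on line SC with SU:UC = 4:3 ⇒ U = (11/14, -1/14)
line UM meets CD at J = (35/71, 8/71)
M = U + t·(J−U) with t = 71/36, so UM:MJ = 71/36:-35/36

UM:MJ = -71/35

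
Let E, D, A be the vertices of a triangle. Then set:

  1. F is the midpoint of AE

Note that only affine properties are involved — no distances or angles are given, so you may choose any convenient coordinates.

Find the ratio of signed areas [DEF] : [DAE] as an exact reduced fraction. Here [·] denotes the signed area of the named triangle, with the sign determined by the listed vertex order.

[DEF]:[DAE] = -1/2

Choose coordinates E = (0, 0), D = (1, 0), A = (0, 1).
1. F is the midpoint of AE ⇒ F = (0, 1/2)
2·[DEF] = -1/2, 2·[DAE] = 1
[DEF]:[DAE] = -1/2:1 = -1/2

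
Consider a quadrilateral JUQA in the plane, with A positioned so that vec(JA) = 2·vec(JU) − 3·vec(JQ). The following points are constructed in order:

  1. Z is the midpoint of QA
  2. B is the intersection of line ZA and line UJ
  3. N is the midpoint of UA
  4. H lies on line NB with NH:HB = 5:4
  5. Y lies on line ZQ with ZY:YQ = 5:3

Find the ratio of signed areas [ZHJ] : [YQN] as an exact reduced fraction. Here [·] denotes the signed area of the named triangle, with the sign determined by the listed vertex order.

[ZHJ]:[YQN] = -40/27

Work in coordinates with J = (0, 0), U = (1, 0), Q = (0, 1), A = (2, -3).
1. Z is the midpoint of QA ⇒ Z = (1, -1)
2. B is the intersection of line ZA and line UJ ⇒ B = (1/2, 0)
3. N is the midpoint of UA ⇒ N = (3/2, -3/2)
4. H lies on line NB with NH:HB = 5:4 ⇒ H = (17/18, -2/3)
5. Y lies on line ZQ with ZY:YQ = 5:3 ⇒ Y = (3/8, 1/4)
2·[ZHJ] = 5/18, 2·[YQN] = -3/16
[ZHJ]:[YQN] = 5/18:-3/16 = -40/27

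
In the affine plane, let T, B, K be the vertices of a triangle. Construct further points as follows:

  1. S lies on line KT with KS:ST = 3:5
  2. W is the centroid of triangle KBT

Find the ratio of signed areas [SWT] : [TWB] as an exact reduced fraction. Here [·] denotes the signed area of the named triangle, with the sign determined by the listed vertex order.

[SWT]:[TWB] = 5/8

Assign T = (0, 0), B = (1, 0), K = (0, 1) — the answer is frame-independent, so this choice is without loss of generality.
1. S lies on line KT with KS:ST = 3:5 ⇒ S = (0, 5/8)
2. W is the centroid of triangle KBT ⇒ W = (1/3, 1/3)
2·[SWT] = -5/24, 2·[TWB] = -1/3
[SWT]:[TWB] = -5/24:-1/3 = 5/8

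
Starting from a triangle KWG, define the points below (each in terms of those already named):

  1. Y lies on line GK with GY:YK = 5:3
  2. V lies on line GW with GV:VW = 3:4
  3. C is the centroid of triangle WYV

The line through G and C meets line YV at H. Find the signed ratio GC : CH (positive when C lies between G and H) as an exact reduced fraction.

GC:CH = -13/4

Choose coordinates K = (0, 0), W = (1, 0), G = (0, 1).
1. Y lies on line GK with GY:YK = 5:3 ⇒ Y = (0, 3/8)
2. V lies on line GW with GV:VW = 3:4 ⇒ V = (3/7, 4/7)
3. C is the centroid of triangle WYV ⇒ C = (10/21, 53/168)
line GC meets YV at H = (30/91, 383/728)
C = G + t·(H−G) with t = 13/9, so GC:CH = 13/9:-4/9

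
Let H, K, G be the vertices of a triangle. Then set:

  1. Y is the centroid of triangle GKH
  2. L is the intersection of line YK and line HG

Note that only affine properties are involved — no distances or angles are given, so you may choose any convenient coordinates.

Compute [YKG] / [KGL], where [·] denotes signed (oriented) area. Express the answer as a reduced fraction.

[YKG]:[KGL] = 2/3

Set H = (0, 0), K = (1, 0), G = (0, 1); any affine frame gives the same invariant.
1. Y is the centroid of triangle GKH ⇒ Y = (1/3, 1/3)
2. L is the intersection of line YK and line HG ⇒ L = (0, 1/2)
2·[YKG] = 1/3, 2·[KGL] = 1/2
[YKG]:[KGL] = 1/3:1/2 = 2/3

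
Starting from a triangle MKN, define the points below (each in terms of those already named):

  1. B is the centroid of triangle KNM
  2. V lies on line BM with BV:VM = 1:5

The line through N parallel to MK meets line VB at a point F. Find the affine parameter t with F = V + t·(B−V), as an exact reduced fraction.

t = 13

Work in coordinates with M = (0, 0), K = (1, 0), N = (0, 1).
1. B is the centroid of triangle KNM ⇒ B = (1/3, 1/3)
2. V lies on line BM with BV:VM = 1:5 ⇒ V = (5/18, 5/18)
through N parallel to MK: direction (1, 0); meets VB at F = (1, 1)
F = V + t·(B−V) with t = 13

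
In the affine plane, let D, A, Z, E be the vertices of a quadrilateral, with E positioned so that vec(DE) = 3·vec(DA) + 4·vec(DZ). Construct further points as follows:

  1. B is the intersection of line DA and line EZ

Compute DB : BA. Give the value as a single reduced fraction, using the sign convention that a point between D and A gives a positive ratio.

DB:BA = -1/2

Assign D = (0, 0), A = (1, 0), Z = (0, 1), E = (3, 4) — the answer is frame-independent, so this choice is without loss of generality.
1. B is the intersection of line DA and line EZ ⇒ B = (-1, 0)
B = D + t·(A−D) with t = -1, so DB:BA = t:(1−t) = -1:2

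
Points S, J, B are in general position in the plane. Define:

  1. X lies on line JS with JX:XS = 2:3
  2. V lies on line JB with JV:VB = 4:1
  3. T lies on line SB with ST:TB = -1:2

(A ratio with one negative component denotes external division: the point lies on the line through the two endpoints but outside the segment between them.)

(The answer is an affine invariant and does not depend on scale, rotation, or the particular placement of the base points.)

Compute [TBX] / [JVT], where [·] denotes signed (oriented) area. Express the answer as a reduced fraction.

[TBX]:[JVT] = -3/4

Choose coordinates S = (0, 0), J = (1, 0), B = (0, 1).
1. X lies on line JS with JX:XS = 2:3 ⇒ X = (3/5, 0)
2. V lies on line JB with JV:VB = 4:1 ⇒ V = (1/5, 4/5)
3. T lies on line SB with ST:TB = -1:2 ⇒ T = (0, -1)
2·[TBX] = -6/5, 2·[JVT] = 8/5
[TBX]:[JVT] = -6/5:8/5 = -3/4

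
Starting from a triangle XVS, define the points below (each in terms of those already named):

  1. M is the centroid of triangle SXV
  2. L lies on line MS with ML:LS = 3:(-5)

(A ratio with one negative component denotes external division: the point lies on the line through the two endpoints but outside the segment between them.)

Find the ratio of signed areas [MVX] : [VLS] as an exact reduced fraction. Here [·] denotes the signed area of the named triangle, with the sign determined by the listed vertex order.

Assign X = (0, 0), V = (1, 0), S = (0, 1) — the answer is frame-independent, so this choice is without loss of generality.
1. M is the centroid of triangle SXV ⇒ M = (1/3, 1/3)
2. L lies on line MS with ML:LS = 3:(-5) ⇒ L = (5/6, -2/3)
2·[MVX] = -1/3, 2·[VLS] = -5/6
[MVX]:[VLS] = -1/3:-5/6 = 2/5

[MVX]:[VLS] = 2/5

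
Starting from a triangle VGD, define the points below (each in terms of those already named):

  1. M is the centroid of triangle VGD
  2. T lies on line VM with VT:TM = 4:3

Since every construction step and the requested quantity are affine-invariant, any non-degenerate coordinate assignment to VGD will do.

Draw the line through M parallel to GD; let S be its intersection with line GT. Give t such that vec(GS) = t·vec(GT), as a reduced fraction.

Choose coordinates V = (0, 0), G = (1, 0), D = (0, 1).
1. M is the centroid of triangle VGD ⇒ M = (1/3, 1/3)
2. T lies on line VM with VT:TM = 4:3 ⇒ T = (4/21, 4/21)
through M parallel to GD: direction (-1, 1); meets GT at S = (22/39, 4/39)
S = G + t·(T−G) with t = 7/13

t = 7/13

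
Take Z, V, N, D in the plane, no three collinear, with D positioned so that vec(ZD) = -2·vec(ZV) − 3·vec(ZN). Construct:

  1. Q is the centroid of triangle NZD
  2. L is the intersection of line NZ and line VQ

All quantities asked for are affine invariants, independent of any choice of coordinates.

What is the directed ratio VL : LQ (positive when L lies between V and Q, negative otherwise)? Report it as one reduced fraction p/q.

Set Z = (0, 0), V = (1, 0), N = (0, 1), D = (-2, -3); any affine frame gives the same invariant.
1. Q is the centroid of triangle NZD ⇒ Q = (-2/3, -2/3)
2. L is the intersection of line NZ and line VQ ⇒ L = (0, -2/5)
L = V + t·(Q−V) with t = 3/5, so VL:LQ = t:(1−t) = 3/5:2/5

VL:LQ = 3/2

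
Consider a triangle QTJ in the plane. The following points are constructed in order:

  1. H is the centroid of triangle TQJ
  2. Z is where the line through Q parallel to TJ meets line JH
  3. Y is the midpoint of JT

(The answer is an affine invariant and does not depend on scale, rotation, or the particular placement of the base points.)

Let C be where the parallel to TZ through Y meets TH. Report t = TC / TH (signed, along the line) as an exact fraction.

t = 3/4

Choose coordinates Q = (0, 0), T = (1, 0), J = (0, 1).
1. H is the centroid of triangle TQJ ⇒ H = (1/3, 1/3)
2. Z is where the line through Q parallel to TJ meets line JH ⇒ Z = (1, -1)
3. Y is the midpoint of JT ⇒ Y = (1/2, 1/2)
through Y parallel to TZ: direction (0, -1); meets TH at C = (1/2, 1/4)
C = T + t·(H−T) with t = 3/4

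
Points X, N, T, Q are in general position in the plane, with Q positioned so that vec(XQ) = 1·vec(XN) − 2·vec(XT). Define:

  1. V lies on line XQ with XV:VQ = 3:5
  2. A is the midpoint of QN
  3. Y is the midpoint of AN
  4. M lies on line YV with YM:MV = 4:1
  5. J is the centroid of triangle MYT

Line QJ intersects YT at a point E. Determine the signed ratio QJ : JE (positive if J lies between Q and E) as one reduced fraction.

QJ:JE = 71/19

Choose coordinates X = (0, 0), N = (1, 0), T = (0, 1), Q = (1, -2).
1. V lies on line XQ with XV:VQ = 3:5 ⇒ V = (3/8, -3/4)
2. A is the midpoint of QN ⇒ A = (1, -1)
3. Y is the midpoint of AN ⇒ Y = (1, -1/2)
4. M lies on line YV with YM:MV = 4:1 ⇒ M = (1/2, -7/10)
5. J is the centroid of triangle MYT ⇒ J = (1/2, -1/15)
line QJ meets YT at E = (26/71, 32/71)
J = Q + t·(E−Q) with t = 71/90, so QJ:JE = 71/90:19/90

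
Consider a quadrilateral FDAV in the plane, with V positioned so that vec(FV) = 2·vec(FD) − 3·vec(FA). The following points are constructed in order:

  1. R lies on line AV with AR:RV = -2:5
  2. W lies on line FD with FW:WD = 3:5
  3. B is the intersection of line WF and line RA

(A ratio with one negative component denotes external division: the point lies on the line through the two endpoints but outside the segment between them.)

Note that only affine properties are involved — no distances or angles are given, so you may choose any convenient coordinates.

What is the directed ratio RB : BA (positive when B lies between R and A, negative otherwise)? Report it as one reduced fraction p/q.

Assign F = (0, 0), D = (1, 0), A = (0, 1), V = (2, -3) — the answer is frame-independent, so this choice is without loss of generality.
1. R lies on line AV with AR:RV = -2:5 ⇒ R = (-4/3, 11/3)
2. W lies on line FD with FW:WD = 3:5 ⇒ W = (3/8, 0)
3. B is the intersection of line WF and line RA ⇒ B = (1/2, 0)
B = R + t·(A−R) with t = 11/8, so RB:BA = t:(1−t) = 11/8:-3/8

RB:BA = -11/3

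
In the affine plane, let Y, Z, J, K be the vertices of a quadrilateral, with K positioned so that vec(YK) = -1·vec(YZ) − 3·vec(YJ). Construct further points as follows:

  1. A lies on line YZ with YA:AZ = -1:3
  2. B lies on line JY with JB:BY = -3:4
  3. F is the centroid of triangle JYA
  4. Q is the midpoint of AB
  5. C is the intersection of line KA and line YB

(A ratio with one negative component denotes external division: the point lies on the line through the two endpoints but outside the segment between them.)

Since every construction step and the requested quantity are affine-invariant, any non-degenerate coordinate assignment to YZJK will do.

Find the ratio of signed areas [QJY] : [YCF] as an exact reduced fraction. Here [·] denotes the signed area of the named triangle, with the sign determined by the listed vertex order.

Set Y = (0, 0), Z = (1, 0), J = (0, 1), K = (-1, -3); any affine frame gives the same invariant.
1. A lies on line YZ with YA:AZ = -1:3 ⇒ A = (-1/2, 0)
2. B lies on line JY with JB:BY = -3:4 ⇒ B = (0, 4)
3. F is the centroid of triangle JYA ⇒ F = (-1/6, 1/3)
4. Q is the midpoint of AB ⇒ Q = (-1/4, 2)
5. C is the intersection of line KA and line YB ⇒ C = (0, 3)
2·[QJY] = -1/4, 2·[YCF] = 1/2
[QJY]:[YCF] = -1/4:1/2 = -1/2

[QJY]:[YCF] = -1/2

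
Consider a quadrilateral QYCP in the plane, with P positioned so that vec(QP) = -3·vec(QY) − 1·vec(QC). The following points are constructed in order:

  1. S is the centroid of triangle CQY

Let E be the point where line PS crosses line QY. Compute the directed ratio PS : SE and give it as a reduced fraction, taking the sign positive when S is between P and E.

Work in coordinates with Q = (0, 0), Y = (1, 0), C = (0, 1), P = (-3, -1).
1. S is the centroid of triangle CQY ⇒ S = (1/3, 1/3)
line PS meets QY at E = (-1/2, 0)
S = P + t·(E−P) with t = 4/3, so PS:SE = 4/3:-1/3

PS:SE = -4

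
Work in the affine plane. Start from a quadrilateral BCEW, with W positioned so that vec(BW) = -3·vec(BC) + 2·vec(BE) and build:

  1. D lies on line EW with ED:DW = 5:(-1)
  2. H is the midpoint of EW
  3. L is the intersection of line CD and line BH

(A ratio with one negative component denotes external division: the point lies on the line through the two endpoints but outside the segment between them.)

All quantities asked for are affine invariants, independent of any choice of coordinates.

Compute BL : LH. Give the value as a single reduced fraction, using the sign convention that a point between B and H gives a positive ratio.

Assign B = (0, 0), C = (1, 0), E = (0, 1), W = (-3, 2) — the answer is frame-independent, so this choice is without loss of generality.
1. D lies on line EW with ED:DW = 5:(-1) ⇒ D = (-15/4, 9/4)
2. H is the midpoint of EW ⇒ H = (-3/2, 3/2)
3. L is the intersection of line CD and line BH ⇒ L = (-9/10, 9/10)
L = B + t·(H−B) with t = 3/5, so BL:LH = t:(1−t) = 3/5:2/5

BL:LH = 3/2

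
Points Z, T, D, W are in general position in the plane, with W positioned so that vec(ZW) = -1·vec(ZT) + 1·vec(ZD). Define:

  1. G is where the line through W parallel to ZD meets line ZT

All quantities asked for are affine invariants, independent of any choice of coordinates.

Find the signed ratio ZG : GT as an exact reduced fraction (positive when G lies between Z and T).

Work in coordinates with Z = (0, 0), T = (1, 0), D = (0, 1), W = (-1, 1).
1. G is where the line through W parallel to ZD meets line ZT ⇒ G = (-1, 0)
G = Z + t·(T−Z) with t = -1, so ZG:GT = t:(1−t) = -1:2

ZG:GT = -1/2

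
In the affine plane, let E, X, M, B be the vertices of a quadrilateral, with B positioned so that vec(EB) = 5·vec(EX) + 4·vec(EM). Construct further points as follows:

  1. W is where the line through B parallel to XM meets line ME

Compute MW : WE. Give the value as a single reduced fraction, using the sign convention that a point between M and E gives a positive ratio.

MW:WE = -8/9

Choose coordinates E = (0, 0), X = (1, 0), M = (0, 1), B = (5, 4).
1. W is where the line through B parallel to XM meets line ME ⇒ W = (0, 9)
W = M + t·(E−M) with t = -8, so MW:WE = t:(1−t) = -8:9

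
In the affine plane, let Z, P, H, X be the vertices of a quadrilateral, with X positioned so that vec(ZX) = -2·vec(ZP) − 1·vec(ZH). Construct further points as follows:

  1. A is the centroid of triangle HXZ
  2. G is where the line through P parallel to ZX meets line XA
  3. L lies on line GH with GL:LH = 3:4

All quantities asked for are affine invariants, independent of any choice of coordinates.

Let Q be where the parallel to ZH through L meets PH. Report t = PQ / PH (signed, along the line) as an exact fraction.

Assign Z = (0, 0), P = (1, 0), H = (0, 1), X = (-2, -1) — the answer is frame-independent, so this choice is without loss of generality.
1. A is the centroid of triangle HXZ ⇒ A = (-2/3, 0)
2. G is where the line through P parallel to ZX meets line XA ⇒ G = (-4, -5/2)
3. L lies on line GH with GL:LH = 3:4 ⇒ L = (-16/7, -1)
through L parallel to ZH: direction (0, 1); meets PH at Q = (-16/7, 23/7)
Q = P + t·(H−P) with t = 23/7

t = 23/7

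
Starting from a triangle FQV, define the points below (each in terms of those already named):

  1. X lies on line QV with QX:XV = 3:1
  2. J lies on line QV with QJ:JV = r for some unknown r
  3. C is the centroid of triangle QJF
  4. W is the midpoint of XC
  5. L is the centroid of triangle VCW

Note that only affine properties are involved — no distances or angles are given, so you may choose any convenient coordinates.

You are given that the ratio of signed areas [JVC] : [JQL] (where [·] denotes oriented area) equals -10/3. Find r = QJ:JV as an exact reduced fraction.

Choose coordinates F = (0, 0), Q = (1, 0), V = (0, 1).
1. X lies on line QV with QX:XV = 3:1 ⇒ X = (1/4, 3/4)
2. With QJ:JV = r, write λ = r/(r+1) so J = Q + λ·(V−Q); J is affine-linear in λ
3. C is the centroid of triangle QJF ⇒ C is an affine combination of earlier points and hence also affine-linear in λ
4. W is the midpoint of XC ⇒ W is an affine combination of earlier points and hence also affine-linear in λ
5. L is the centroid of triangle VCW ⇒ L is an affine combination of earlier points and hence also affine-linear in λ
Every point depending on J is an affine combination of J and λ-independent points, so each such coordinate is linear in λ; the λ² term in each signed area is a multiple of (V−Q)×(V−Q) = 0, so 2·[JVC] and 2·[JQL] are each linear in λ. Evaluating at λ=0 and λ=1:
  2·[JVC] = -1/3·λ + 1/3,   2·[JQL] = -1/6·λ
So [JVC]:[JQL] = (-1/3·λ + 1/3) / (-1/6·λ). Setting this equal to -10/3:
  -1/3·λ + 1/3 = -10/3·(-1/6·λ)  ⇒  λ = 3/8
Then r = λ/(1−λ) = (3/8)/(5/8) = 3/5. Check: with r = 3/5, J = (5/8, 3/8) and [JVC]:[JQL] = -10/3 as required.

r = 3/5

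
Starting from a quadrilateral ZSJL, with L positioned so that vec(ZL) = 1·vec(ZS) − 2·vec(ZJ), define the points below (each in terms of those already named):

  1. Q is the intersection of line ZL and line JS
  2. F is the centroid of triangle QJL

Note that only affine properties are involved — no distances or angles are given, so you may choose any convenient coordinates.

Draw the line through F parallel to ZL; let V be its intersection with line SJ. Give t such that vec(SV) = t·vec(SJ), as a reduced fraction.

t = 5/3

Work in coordinates with Z = (0, 0), S = (1, 0), J = (0, 1), L = (1, -2).
1. Q is the intersection of line ZL and line JS ⇒ Q = (-1, 2)
2. F is the centroid of triangle QJL ⇒ F = (0, 1/3)
through F parallel to ZL: direction (1, -2); meets SJ at V = (-2/3, 5/3)
V = S + t·(J−S) with t = 5/3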